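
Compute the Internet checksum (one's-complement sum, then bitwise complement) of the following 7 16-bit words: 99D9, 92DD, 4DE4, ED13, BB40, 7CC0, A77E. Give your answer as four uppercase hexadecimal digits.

One's-complement addition (fold any carry out of bit 15 back into bit 0):
  0x99D9 + 0x92DD = 0x12CB6 → wrap carry → 0x2CB7
  0x2CB7 + 0x4DE4 = 0x07A9B
  0x7A9B + 0xED13 = 0x167AE → wrap carry → 0x67AF
  0x67AF + 0xBB40 = 0x122EF → wrap carry → 0x22F0
  0x22F0 + 0x7CC0 = 0x09FB0
  0x9FB0 + 0xA77E = 0x1472E → wrap carry → 0x472F
One's-complement sum = 0x472F.
Checksum = ~0x472F & 0xFFFF = 0xB8D0.

B8D0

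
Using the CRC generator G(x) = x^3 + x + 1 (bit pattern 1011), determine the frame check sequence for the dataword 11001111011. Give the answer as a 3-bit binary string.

101

Append 3 zeros: 11001111011000. Divide by 1011 (XOR where the leading bit is 1):
  pos 0: 1100 XOR 1011 = 0111
  pos 1: 1111 XOR 1011 = 0100
  pos 2: 1001 XOR 1011 = 0010
  pos 4: 1011 XOR 1011 = 0000
  pos 9: 1100 XOR 1011 = 0111
  pos 10: 1110 XOR 1011 = 0101
Remainder (last 3 bits) = 101. This is the CRC / FCS.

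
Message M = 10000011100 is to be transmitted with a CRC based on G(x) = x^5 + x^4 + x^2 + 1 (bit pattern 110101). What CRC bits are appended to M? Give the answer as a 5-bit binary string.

Append 5 zeros: 1000001110000000. Divide by 110101 (XOR where the leading bit is 1):
  pos 0: 100000 XOR 110101 = 010101
  pos 1: 101011 XOR 110101 = 011110
  pos 2: 111101 XOR 110101 = 001000
  pos 4: 100010 XOR 110101 = 010111
  pos 5: 101110 XOR 110101 = 011011
  pos 6: 110110 XOR 110101 = 000011
  pos 10: 110000 XOR 110101 = 000101
Remainder (last 5 bits) = 00101. This is the CRC / FCS.

00101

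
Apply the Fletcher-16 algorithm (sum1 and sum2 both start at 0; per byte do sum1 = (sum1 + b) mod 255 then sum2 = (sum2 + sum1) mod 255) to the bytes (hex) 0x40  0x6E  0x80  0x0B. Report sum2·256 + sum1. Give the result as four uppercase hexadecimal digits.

Running sums (mod 255):
  after byte 0 (0x40): sum1=64, sum2=64
  after byte 1 (0x6E): sum1=174, sum2=238
  after byte 2 (0x80): sum1=47, sum2=30
  after byte 3 (0x0B): sum1=58, sum2=88
Checksum = sum2·256 + sum1 = 88·256 + 58 = 22586 = 0x583A.

583A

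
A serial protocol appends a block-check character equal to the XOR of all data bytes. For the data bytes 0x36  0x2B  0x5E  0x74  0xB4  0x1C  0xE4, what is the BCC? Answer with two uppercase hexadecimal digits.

7B

XOR the bytes together:
  start with 0x36
  0x36 ⊕ 0x2B = 0x1D
  0x1D ⊕ 0x5E = 0x43
  0x43 ⊕ 0x74 = 0x37
  0x37 ⊕ 0xB4 = 0x83
  0x83 ⊕ 0x1C = 0x9F
  0x9F ⊕ 0xE4 = 0x7B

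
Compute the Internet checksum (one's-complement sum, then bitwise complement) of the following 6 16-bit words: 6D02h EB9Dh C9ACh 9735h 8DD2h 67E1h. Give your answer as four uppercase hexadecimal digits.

50C9

One's-complement addition (fold any carry out of bit 15 back into bit 0):
  0x6D02 + 0xEB9D = 0x1589F → wrap carry → 0x58A0
  0x58A0 + 0xC9AC = 0x1224C → wrap carry → 0x224D
  0x224D + 0x9735 = 0x0B982
  0xB982 + 0x8DD2 = 0x14754 → wrap carry → 0x4755
  0x4755 + 0x67E1 = 0x0AF36
One's-complement sum = 0xAF36.
Checksum = ~0xAF36 & 0xFFFF = 0x50C9.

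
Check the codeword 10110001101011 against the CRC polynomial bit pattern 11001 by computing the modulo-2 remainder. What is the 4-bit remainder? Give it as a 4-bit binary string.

1110

Modulo-2 division of 10110001101011 by 11001:
  pos 0: 10110 XOR 11001 = 01111
  pos 1: 11110 XOR 11001 = 00111
  pos 3: 11101 XOR 11001 = 00100
  pos 5: 10010 XOR 11001 = 01011
  pos 6: 10111 XOR 11001 = 01110
  pos 7: 11100 XOR 11001 = 00101
  pos 9: 10111 XOR 11001 = 01110
Remainder = 1110 (nonzero — an error is detected).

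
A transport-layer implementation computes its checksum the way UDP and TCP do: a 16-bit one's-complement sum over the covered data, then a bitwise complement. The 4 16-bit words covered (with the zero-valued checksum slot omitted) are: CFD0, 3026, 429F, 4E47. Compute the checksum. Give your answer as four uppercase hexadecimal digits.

One's-complement addition (fold any carry out of bit 15 back into bit 0):
  0xCFD0 + 0x3026 = 0x0FFF6
  0xFFF6 + 0x429F = 0x14295 → wrap carry → 0x4296
  0x4296 + 0x4E47 = 0x090DD
One's-complement sum = 0x90DD.
Checksum = ~0x90DD & 0xFFFF = 0x6F22.

6F22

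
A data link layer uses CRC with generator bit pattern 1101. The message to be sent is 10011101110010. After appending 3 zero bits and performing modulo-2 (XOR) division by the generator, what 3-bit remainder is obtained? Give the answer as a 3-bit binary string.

110

Append 3 zeros: 10011101110010000. Divide by 1101 (XOR where the leading bit is 1):
  pos 0: 1001 XOR 1101 = 0100
  pos 1: 1001 XOR 1101 = 0100
  pos 2: 1001 XOR 1101 = 0100
  pos 3: 1000 XOR 1101 = 0101
  pos 4: 1011 XOR 1101 = 0110
  pos 5: 1101 XOR 1101 = 0000
  pos 9: 1001 XOR 1101 = 0100
  pos 10: 1000 XOR 1101 = 0101
  pos 11: 1010 XOR 1101 = 0111
  pos 12: 1110 XOR 1101 = 0011
Remainder (last 3 bits) = 110. This is the CRC / FCS.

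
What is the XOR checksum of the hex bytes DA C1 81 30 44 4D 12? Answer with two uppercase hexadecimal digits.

B1

XOR the bytes together:
  start with 0xDA
  0xDA ⊕ 0xC1 = 0x1B
  0x1B ⊕ 0x81 = 0x9A
  0x9A ⊕ 0x30 = 0xAA
  0xAA ⊕ 0x44 = 0xEE
  0xEE ⊕ 0x4D = 0xA3
  0xA3 ⊕ 0x12 = 0xB1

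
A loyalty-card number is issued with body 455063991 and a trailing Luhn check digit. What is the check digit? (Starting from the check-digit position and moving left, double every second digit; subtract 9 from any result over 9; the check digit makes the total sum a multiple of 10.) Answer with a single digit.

Partial digits right→left: 1 9 9 3 6 0 5 5 4
Double every second digit counting from the check-digit position (so the 1st, 3rd, 5th, ... of the partial from the right).
  doubled (with −9 where >9): 2 9 3 1 8 → sum 23
  kept as-is: 9 3 0 5 → sum 17
Total = 23 + 17 = 40.
Check digit = (10 − (40 mod 10)) mod 10 = 0.

0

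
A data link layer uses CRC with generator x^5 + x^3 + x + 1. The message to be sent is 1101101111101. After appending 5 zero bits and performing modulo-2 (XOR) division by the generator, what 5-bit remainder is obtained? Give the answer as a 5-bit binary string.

01100

Append 5 zeros: 110110111110100000. Divide by 101011 (XOR where the leading bit is 1):
  pos 0: 110110 XOR 101011 = 011101
  pos 1: 111011 XOR 101011 = 010000
  pos 2: 100001 XOR 101011 = 001010
  pos 4: 101011 XOR 101011 = 000000
  pos 10: 101000 XOR 101011 = 000011
Remainder (last 5 bits) = 01100. This is the CRC / FCS.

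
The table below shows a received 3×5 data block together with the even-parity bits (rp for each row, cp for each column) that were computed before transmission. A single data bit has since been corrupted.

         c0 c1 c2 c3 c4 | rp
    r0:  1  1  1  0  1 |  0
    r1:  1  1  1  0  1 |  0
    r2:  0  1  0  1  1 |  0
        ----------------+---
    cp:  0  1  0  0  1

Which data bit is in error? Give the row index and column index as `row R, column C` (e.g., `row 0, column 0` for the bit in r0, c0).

row 2, column 3

Recompute each row's even parity and compare to rp:
  r0: data parity 0, sent rp 0 → ok
  r1: data parity 0, sent rp 0 → ok
  r2: data parity 1, sent rp 0 → mismatch
Recompute each column's even parity and compare to cp:
  c0: data parity 0, sent cp 0 → ok
  c1: data parity 1, sent cp 1 → ok
  c2: data parity 0, sent cp 0 → ok
  c3: data parity 1, sent cp 0 → mismatch
  c4: data parity 1, sent cp 1 → ok
Exactly one row (r2) and one column (c3) fail → the flipped bit is at their intersection.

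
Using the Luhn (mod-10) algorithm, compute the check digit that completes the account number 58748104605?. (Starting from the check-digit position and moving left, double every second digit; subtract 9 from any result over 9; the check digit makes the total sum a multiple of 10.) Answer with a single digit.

Partial digits right→left: 5 0 6 4 0 1 8 4 7 8 5
Double every second digit counting from the check-digit position (so the 1st, 3rd, 5th, ... of the partial from the right).
  doubled (with −9 where >9): 1 3 0 7 5 1 → sum 17
  kept as-is: 0 4 1 4 8 → sum 17
Total = 17 + 17 = 34.
Check digit = (10 − (34 mod 10)) mod 10 = 6.

6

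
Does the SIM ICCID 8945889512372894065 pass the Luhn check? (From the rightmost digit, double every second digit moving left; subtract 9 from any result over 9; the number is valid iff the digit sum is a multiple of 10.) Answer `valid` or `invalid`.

From the right, keep odd positions and double even positions (subtract 9 from any doubled value over 9):
  doubled (positions 2,4,...): 3 8 7 5 4 1 7 1 9 → sum 45
  kept (positions 1,3,...): 5 0 9 2 3 1 9 8 4 8 → sum 49
Total = 94.
94 mod 10 = 4, so the number is invalid.

invalid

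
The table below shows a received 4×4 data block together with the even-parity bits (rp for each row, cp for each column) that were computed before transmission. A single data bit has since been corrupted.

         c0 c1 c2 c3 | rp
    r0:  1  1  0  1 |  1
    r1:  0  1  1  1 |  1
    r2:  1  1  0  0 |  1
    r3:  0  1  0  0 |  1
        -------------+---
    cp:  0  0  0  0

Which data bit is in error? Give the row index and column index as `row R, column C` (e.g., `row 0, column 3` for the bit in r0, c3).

row 2, column 2

Recompute each row's even parity and compare to rp:
  r0: data parity 1, sent rp 1 → ok
  r1: data parity 1, sent rp 1 → ok
  r2: data parity 0, sent rp 1 → mismatch
  r3: data parity 1, sent rp 1 → ok
Recompute each column's even parity and compare to cp:
  c0: data parity 0, sent cp 0 → ok
  c1: data parity 0, sent cp 0 → ok
  c2: data parity 1, sent cp 0 → mismatch
  c3: data parity 0, sent cp 0 → ok
Exactly one row (r2) and one column (c2) fail → the flipped bit is at their intersection.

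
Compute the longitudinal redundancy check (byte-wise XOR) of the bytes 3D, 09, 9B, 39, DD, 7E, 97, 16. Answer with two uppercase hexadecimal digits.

XOR the bytes together:
  start with 0x3D
  0x3D ⊕ 0x09 = 0x34
  0x34 ⊕ 0x9B = 0xAF
  0xAF ⊕ 0x39 = 0x96
  0x96 ⊕ 0xDD = 0x4B
  0x4B ⊕ 0x7E = 0x35
  0x35 ⊕ 0x97 = 0xA2
  0xA2 ⊕ 0x16 = 0xB4

B4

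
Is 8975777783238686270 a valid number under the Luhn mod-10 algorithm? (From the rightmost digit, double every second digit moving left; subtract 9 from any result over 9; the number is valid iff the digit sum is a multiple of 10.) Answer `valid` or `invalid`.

valid

From the right, keep odd positions and double even positions (subtract 9 from any doubled value over 9):
  doubled (positions 2,4,...): 5 3 3 6 6 5 5 1 9 → sum 43
  kept (positions 1,3,...): 0 2 8 8 2 8 7 7 7 8 → sum 57
Total = 100.
100 mod 10 = 0, so the number is valid.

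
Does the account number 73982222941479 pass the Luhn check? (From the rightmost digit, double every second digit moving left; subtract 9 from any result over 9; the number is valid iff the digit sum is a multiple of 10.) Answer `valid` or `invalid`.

From the right, keep odd positions and double even positions (subtract 9 from any doubled value over 9):
  doubled (positions 2,4,...): 5 2 9 4 4 9 5 → sum 38
  kept (positions 1,3,...): 9 4 4 2 2 8 3 → sum 32
Total = 70.
70 mod 10 = 0, so the number is valid.

valid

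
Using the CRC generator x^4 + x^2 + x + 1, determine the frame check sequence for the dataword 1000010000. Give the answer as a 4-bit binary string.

Append 4 zeros: 10000100000000. Divide by 10111 (XOR where the leading bit is 1):
  pos 0: 10000 XOR 10111 = 00111
  pos 2: 11110 XOR 10111 = 01001
  pos 3: 10010 XOR 10111 = 00101
  pos 5: 10100 XOR 10111 = 00011
  pos 8: 11000 XOR 10111 = 01111
  pos 9: 11110 XOR 10111 = 01001
Remainder (last 4 bits) = 1001. This is the CRC / FCS.

1001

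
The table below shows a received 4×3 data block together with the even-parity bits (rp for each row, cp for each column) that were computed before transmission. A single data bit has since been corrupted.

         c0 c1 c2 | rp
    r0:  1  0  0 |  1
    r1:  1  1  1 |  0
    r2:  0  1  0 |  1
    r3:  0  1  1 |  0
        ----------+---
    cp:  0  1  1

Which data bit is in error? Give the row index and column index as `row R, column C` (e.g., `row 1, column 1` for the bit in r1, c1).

Recompute each row's even parity and compare to rp:
  r0: data parity 1, sent rp 1 → ok
  r1: data parity 1, sent rp 0 → mismatch
  r2: data parity 1, sent rp 1 → ok
  r3: data parity 0, sent rp 0 → ok
Recompute each column's even parity and compare to cp:
  c0: data parity 0, sent cp 0 → ok
  c1: data parity 1, sent cp 1 → ok
  c2: data parity 0, sent cp 1 → mismatch
Exactly one row (r1) and one column (c2) fail → the flipped bit is at their intersection.

row 1, column 2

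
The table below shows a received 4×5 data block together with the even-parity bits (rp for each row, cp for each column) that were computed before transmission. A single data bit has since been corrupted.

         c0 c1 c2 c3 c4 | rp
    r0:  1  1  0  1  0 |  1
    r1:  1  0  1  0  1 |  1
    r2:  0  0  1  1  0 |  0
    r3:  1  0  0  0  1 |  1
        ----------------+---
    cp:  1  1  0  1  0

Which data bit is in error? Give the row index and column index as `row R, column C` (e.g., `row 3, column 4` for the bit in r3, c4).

Recompute each row's even parity and compare to rp:
  r0: data parity 1, sent rp 1 → ok
  r1: data parity 1, sent rp 1 → ok
  r2: data parity 0, sent rp 0 → ok
  r3: data parity 0, sent rp 1 → mismatch
Recompute each column's even parity and compare to cp:
  c0: data parity 1, sent cp 1 → ok
  c1: data parity 1, sent cp 1 → ok
  c2: data parity 0, sent cp 0 → ok
  c3: data parity 0, sent cp 1 → mismatch
  c4: data parity 0, sent cp 0 → ok
Exactly one row (r3) and one column (c3) fail → the flipped bit is at their intersection.

row 3, column 3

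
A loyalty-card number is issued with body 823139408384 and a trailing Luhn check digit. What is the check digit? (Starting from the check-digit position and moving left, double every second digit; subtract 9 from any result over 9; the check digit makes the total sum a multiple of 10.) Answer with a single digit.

7

Partial digits right→left: 4 8 3 8 0 4 9 3 1 3 2 8
Double every second digit counting from the check-digit position (so the 1st, 3rd, 5th, ... of the partial from the right).
  doubled (with −9 where >9): 8 6 0 9 2 4 → sum 29
  kept as-is: 8 8 4 3 3 8 → sum 34
Total = 29 + 34 = 63.
Check digit = (10 − (63 mod 10)) mod 10 = 7.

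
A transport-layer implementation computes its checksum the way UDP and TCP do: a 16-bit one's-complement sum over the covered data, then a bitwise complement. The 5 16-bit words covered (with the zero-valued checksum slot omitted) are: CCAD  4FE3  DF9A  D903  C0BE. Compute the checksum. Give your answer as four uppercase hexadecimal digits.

One's-complement addition (fold any carry out of bit 15 back into bit 0):
  0xCCAD + 0x4FE3 = 0x11C90 → wrap carry → 0x1C91
  0x1C91 + 0xDF9A = 0x0FC2B
  0xFC2B + 0xD903 = 0x1D52E → wrap carry → 0xD52F
  0xD52F + 0xC0BE = 0x195ED → wrap carry → 0x95EE
One's-complement sum = 0x95EE.
Checksum = ~0x95EE & 0xFFFF = 0x6A11.

6A11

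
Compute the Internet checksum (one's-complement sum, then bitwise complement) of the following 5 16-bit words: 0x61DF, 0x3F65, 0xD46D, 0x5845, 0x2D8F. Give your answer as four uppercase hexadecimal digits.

One's-complement addition (fold any carry out of bit 15 back into bit 0):
  0x61DF + 0x3F65 = 0x0A144
  0xA144 + 0xD46D = 0x175B1 → wrap carry → 0x75B2
  0x75B2 + 0x5845 = 0x0CDF7
  0xCDF7 + 0x2D8F = 0x0FB86
One's-complement sum = 0xFB86.
Checksum = ~0xFB86 & 0xFFFF = 0x0479.

0479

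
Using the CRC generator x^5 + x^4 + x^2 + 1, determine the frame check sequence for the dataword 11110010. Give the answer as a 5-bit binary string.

10011

Append 5 zeros: 1111001000000. Divide by 110101 (XOR where the leading bit is 1):
  pos 0: 111100 XOR 110101 = 001001
  pos 2: 100110 XOR 110101 = 010011
  pos 3: 100110 XOR 110101 = 010011
  pos 4: 100110 XOR 110101 = 010011
  pos 5: 100110 XOR 110101 = 010011
  pos 6: 100110 XOR 110101 = 010011
  pos 7: 100110 XOR 110101 = 010011
Remainder (last 5 bits) = 10011. This is the CRC / FCS.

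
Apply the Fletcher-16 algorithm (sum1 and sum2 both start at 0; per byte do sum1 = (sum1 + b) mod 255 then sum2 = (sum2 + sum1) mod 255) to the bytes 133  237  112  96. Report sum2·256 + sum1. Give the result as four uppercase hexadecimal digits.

2144

Running sums (mod 255):
  after byte 0 (133): sum1=133, sum2=133
  after byte 1 (237): sum1=115, sum2=248
  after byte 2 (112): sum1=227, sum2=220
  after byte 3 (96): sum1=68, sum2=33
Checksum = sum2·256 + sum1 = 33·256 + 68 = 8516 = 0x2144.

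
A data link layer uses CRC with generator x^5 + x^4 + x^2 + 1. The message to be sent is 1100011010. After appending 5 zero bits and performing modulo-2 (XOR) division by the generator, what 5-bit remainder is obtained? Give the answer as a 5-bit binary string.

Append 5 zeros: 110001101000000. Divide by 110101 (XOR where the leading bit is 1):
  pos 0: 110001 XOR 110101 = 000100
  pos 3: 100101 XOR 110101 = 010000
  pos 4: 100000 XOR 110101 = 010101
  pos 5: 101010 XOR 110101 = 011111
  pos 6: 111110 XOR 110101 = 001011
  pos 8: 101100 XOR 110101 = 011001
  pos 9: 110010 XOR 110101 = 000111
Remainder (last 5 bits) = 00111. This is the CRC / FCS.

00111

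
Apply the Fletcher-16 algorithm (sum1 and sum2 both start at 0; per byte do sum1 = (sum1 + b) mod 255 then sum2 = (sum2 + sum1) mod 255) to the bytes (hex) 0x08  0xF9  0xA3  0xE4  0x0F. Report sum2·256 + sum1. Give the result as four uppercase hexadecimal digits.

D399

Running sums (mod 255):
  after byte 0 (0x08): sum1=8, sum2=8
  after byte 1 (0xF9): sum1=2, sum2=10
  after byte 2 (0xA3): sum1=165, sum2=175
  after byte 3 (0xE4): sum1=138, sum2=58
  after byte 4 (0x0F): sum1=153, sum2=211
Checksum = sum2·256 + sum1 = 211·256 + 153 = 54169 = 0xD399.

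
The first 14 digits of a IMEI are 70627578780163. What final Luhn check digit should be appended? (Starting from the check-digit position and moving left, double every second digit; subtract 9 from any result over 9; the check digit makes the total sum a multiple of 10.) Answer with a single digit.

3

Partial digits right→left: 3 6 1 0 8 7 8 7 5 7 2 6 0 7
Double every second digit counting from the check-digit position (so the 1st, 3rd, 5th, ... of the partial from the right).
  doubled (with −9 where >9): 6 2 7 7 1 4 0 → sum 27
  kept as-is: 6 0 7 7 7 6 7 → sum 40
Total = 27 + 40 = 67.
Check digit = (10 − (67 mod 10)) mod 10 = 3.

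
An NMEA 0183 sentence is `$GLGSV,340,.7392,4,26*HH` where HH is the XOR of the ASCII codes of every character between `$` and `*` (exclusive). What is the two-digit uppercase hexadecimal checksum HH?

XOR the ASCII codes of the payload characters:
  'G' = 0x47 → acc = 0x47
  'L' = 0x4C → acc = 0x0B
  'G' = 0x47 → acc = 0x4C
  'S' = 0x53 → acc = 0x1F
  'V' = 0x56 → acc = 0x49
  ',' = 0x2C → acc = 0x65
  '3' = 0x33 → acc = 0x56
  '4' = 0x34 → acc = 0x62
  '0' = 0x30 → acc = 0x52
  ',' = 0x2C → acc = 0x7E
  '.' = 0x2E → acc = 0x50
  '7' = 0x37 → acc = 0x67
  '3' = 0x33 → acc = 0x54
  '9' = 0x39 → acc = 0x6D
  '2' = 0x32 → acc = 0x5F
  ',' = 0x2C → acc = 0x73
  '4' = 0x34 → acc = 0x47
  ',' = 0x2C → acc = 0x6B
  '2' = 0x32 → acc = 0x59
  '6' = 0x36 → acc = 0x6F
Checksum = 0x6F.

6F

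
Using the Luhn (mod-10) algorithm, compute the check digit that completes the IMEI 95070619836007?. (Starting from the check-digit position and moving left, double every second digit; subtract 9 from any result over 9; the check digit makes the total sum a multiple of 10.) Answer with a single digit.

Partial digits right→left: 7 0 0 6 3 8 9 1 6 0 7 0 5 9
Double every second digit counting from the check-digit position (so the 1st, 3rd, 5th, ... of the partial from the right).
  doubled (with −9 where >9): 5 0 6 9 3 5 1 → sum 29
  kept as-is: 0 6 8 1 0 0 9 → sum 24
Total = 29 + 24 = 53.
Check digit = (10 − (53 mod 10)) mod 10 = 7.

7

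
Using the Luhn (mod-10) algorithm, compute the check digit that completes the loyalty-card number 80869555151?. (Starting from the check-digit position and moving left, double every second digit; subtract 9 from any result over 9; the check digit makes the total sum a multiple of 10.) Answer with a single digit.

Partial digits right→left: 1 5 1 5 5 5 9 6 8 0 8
Double every second digit counting from the check-digit position (so the 1st, 3rd, 5th, ... of the partial from the right).
  doubled (with −9 where >9): 2 2 1 9 7 7 → sum 28
  kept as-is: 5 5 5 6 0 → sum 21
Total = 28 + 21 = 49.
Check digit = (10 − (49 mod 10)) mod 10 = 1.

1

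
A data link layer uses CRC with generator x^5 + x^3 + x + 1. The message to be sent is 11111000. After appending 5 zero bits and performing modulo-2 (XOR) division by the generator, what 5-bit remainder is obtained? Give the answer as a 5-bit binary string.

Append 5 zeros: 1111100000000. Divide by 101011 (XOR where the leading bit is 1):
  pos 0: 111110 XOR 101011 = 010101
  pos 1: 101010 XOR 101011 = 000001
  pos 6: 100000 XOR 101011 = 001011
Remainder (last 5 bits) = 10110. This is the CRC / FCS.

10110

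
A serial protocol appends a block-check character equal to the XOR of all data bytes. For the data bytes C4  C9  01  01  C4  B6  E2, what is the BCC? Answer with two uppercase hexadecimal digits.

9D

XOR the bytes together:
  start with 0xC4
  0xC4 ⊕ 0xC9 = 0x0D
  0x0D ⊕ 0x01 = 0x0C
  0x0C ⊕ 0x01 = 0x0D
  0x0D ⊕ 0xC4 = 0xC9
  0xC9 ⊕ 0xB6 = 0x7F
  0x7F ⊕ 0xE2 = 0x9D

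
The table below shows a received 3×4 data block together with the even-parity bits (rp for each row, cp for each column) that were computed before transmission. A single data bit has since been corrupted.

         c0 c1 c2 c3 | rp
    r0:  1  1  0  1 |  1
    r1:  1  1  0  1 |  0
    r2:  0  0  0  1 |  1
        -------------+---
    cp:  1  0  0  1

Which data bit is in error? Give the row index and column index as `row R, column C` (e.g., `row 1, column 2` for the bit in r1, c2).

row 1, column 0

Recompute each row's even parity and compare to rp:
  r0: data parity 1, sent rp 1 → ok
  r1: data parity 1, sent rp 0 → mismatch
  r2: data parity 1, sent rp 1 → ok
Recompute each column's even parity and compare to cp:
  c0: data parity 0, sent cp 1 → mismatch
  c1: data parity 0, sent cp 0 → ok
  c2: data parity 0, sent cp 0 → ok
  c3: data parity 1, sent cp 1 → ok
Exactly one row (r1) and one column (c0) fail → the flipped bit is at their intersection.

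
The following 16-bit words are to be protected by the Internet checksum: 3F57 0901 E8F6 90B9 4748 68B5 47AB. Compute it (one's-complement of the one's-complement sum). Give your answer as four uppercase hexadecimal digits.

464E

One's-complement addition (fold any carry out of bit 15 back into bit 0):
  0x3F57 + 0x0901 = 0x04858
  0x4858 + 0xE8F6 = 0x1314E → wrap carry → 0x314F
  0x314F + 0x90B9 = 0x0C208
  0xC208 + 0x4748 = 0x10950 → wrap carry → 0x0951
  0x0951 + 0x68B5 = 0x07206
  0x7206 + 0x47AB = 0x0B9B1
One's-complement sum = 0xB9B1.
Checksum = ~0xB9B1 & 0xFFFF = 0x464E.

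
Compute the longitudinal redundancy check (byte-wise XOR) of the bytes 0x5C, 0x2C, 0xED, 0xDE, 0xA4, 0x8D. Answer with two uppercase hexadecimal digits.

XOR the bytes together:
  start with 0x5C
  0x5C ⊕ 0x2C = 0x70
  0x70 ⊕ 0xED = 0x9D
  0x9D ⊕ 0xDE = 0x43
  0x43 ⊕ 0xA4 = 0xE7
  0xE7 ⊕ 0x8D = 0x6A

6A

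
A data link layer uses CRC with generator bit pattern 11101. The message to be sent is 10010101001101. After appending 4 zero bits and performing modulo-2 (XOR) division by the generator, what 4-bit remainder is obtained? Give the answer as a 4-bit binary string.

0100

Append 4 zeros: 100101010011010000. Divide by 11101 (XOR where the leading bit is 1):
  pos 0: 10010 XOR 11101 = 01111
  pos 1: 11111 XOR 11101 = 00010
  pos 4: 10010 XOR 11101 = 01111
  pos 5: 11110 XOR 11101 = 00011
  pos 8: 11110 XOR 11101 = 00011
  pos 11: 11100 XOR 11101 = 00001
Remainder (last 4 bits) = 0100. This is the CRC / FCS.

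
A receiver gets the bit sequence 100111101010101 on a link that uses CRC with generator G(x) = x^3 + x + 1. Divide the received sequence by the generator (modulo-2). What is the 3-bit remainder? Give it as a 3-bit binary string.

Modulo-2 division of 100111101010101 by 1011:
  pos 0: 1001 XOR 1011 = 0010
  pos 2: 1011 XOR 1011 = 0000
  pos 6: 1010 XOR 1011 = 0001
  pos 9: 1101 XOR 1011 = 0110
  pos 10: 1100 XOR 1011 = 0111
  pos 11: 1111 XOR 1011 = 0100
Remainder = 100 (nonzero — an error is detected).

100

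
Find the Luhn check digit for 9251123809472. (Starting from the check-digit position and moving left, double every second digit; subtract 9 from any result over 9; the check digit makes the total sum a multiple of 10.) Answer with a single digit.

1

Partial digits right→left: 2 7 4 9 0 8 3 2 1 1 5 2 9
Double every second digit counting from the check-digit position (so the 1st, 3rd, 5th, ... of the partial from the right).
  doubled (with −9 where >9): 4 8 0 6 2 1 9 → sum 30
  kept as-is: 7 9 8 2 1 2 → sum 29
Total = 30 + 29 = 59.
Check digit = (10 − (59 mod 10)) mod 10 = 1.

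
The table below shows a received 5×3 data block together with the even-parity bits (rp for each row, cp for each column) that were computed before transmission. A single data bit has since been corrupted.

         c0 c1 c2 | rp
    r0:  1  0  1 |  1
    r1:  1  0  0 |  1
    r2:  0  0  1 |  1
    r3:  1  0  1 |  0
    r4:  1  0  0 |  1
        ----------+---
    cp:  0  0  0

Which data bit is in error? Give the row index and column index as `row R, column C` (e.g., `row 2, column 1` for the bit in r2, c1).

Recompute each row's even parity and compare to rp:
  r0: data parity 0, sent rp 1 → mismatch
  r1: data parity 1, sent rp 1 → ok
  r2: data parity 1, sent rp 1 → ok
  r3: data parity 0, sent rp 0 → ok
  r4: data parity 1, sent rp 1 → ok
Recompute each column's even parity and compare to cp:
  c0: data parity 0, sent cp 0 → ok
  c1: data parity 0, sent cp 0 → ok
  c2: data parity 1, sent cp 0 → mismatch
Exactly one row (r0) and one column (c2) fail → the flipped bit is at their intersection.

row 0, column 2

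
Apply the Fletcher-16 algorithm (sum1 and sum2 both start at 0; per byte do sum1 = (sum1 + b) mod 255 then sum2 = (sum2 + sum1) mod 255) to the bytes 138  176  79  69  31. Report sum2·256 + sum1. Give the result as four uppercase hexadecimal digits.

Running sums (mod 255):
  after byte 0 (138): sum1=138, sum2=138
  after byte 1 (176): sum1=59, sum2=197
  after byte 2 (79): sum1=138, sum2=80
  after byte 3 (69): sum1=207, sum2=32
  after byte 4 (31): sum1=238, sum2=15
Checksum = sum2·256 + sum1 = 15·256 + 238 = 4078 = 0x0FEE.

0FEE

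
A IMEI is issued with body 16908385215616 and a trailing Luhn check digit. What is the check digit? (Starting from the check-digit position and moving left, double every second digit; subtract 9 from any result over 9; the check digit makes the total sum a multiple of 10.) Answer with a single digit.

8

Partial digits right→left: 6 1 6 5 1 2 5 8 3 8 0 9 6 1
Double every second digit counting from the check-digit position (so the 1st, 3rd, 5th, ... of the partial from the right).
  doubled (with −9 where >9): 3 3 2 1 6 0 3 → sum 18
  kept as-is: 1 5 2 8 8 9 1 → sum 34
Total = 18 + 34 = 52.
Check digit = (10 − (52 mod 10)) mod 10 = 8.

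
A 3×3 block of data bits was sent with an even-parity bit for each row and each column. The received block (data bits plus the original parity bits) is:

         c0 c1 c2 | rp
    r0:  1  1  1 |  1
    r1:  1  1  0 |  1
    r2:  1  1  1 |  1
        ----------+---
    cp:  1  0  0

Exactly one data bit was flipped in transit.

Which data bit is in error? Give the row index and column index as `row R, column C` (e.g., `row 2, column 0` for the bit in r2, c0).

Recompute each row's even parity and compare to rp:
  r0: data parity 1, sent rp 1 → ok
  r1: data parity 0, sent rp 1 → mismatch
  r2: data parity 1, sent rp 1 → ok
Recompute each column's even parity and compare to cp:
  c0: data parity 1, sent cp 1 → ok
  c1: data parity 1, sent cp 0 → mismatch
  c2: data parity 0, sent cp 0 → ok
Exactly one row (r1) and one column (c1) fail → the flipped bit is at their intersection.

row 1, column 1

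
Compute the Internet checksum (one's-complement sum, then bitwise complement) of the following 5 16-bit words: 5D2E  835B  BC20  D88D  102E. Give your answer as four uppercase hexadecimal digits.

One's-complement addition (fold any carry out of bit 15 back into bit 0):
  0x5D2E + 0x835B = 0x0E089
  0xE089 + 0xBC20 = 0x19CA9 → wrap carry → 0x9CAA
  0x9CAA + 0xD88D = 0x17537 → wrap carry → 0x7538
  0x7538 + 0x102E = 0x08566
One's-complement sum = 0x8566.
Checksum = ~0x8566 & 0xFFFF = 0x7A99.

7A99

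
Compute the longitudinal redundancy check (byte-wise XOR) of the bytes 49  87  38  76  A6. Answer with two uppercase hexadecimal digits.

26

XOR the bytes together:
  start with 0x49
  0x49 ⊕ 0x87 = 0xCE
  0xCE ⊕ 0x38 = 0xF6
  0xF6 ⊕ 0x76 = 0x80
  0x80 ⊕ 0xA6 = 0x26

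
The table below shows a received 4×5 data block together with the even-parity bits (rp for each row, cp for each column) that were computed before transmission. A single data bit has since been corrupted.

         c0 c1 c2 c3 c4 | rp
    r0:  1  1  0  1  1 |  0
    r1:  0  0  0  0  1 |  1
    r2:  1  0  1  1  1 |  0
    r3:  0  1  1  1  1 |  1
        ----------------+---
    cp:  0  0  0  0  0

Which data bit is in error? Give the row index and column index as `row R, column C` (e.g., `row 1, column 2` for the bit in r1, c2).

Recompute each row's even parity and compare to rp:
  r0: data parity 0, sent rp 0 → ok
  r1: data parity 1, sent rp 1 → ok
  r2: data parity 0, sent rp 0 → ok
  r3: data parity 0, sent rp 1 → mismatch
Recompute each column's even parity and compare to cp:
  c0: data parity 0, sent cp 0 → ok
  c1: data parity 0, sent cp 0 → ok
  c2: data parity 0, sent cp 0 → ok
  c3: data parity 1, sent cp 0 → mismatch
  c4: data parity 0, sent cp 0 → ok
Exactly one row (r3) and one column (c3) fail → the flipped bit is at their intersection.

row 3, column 3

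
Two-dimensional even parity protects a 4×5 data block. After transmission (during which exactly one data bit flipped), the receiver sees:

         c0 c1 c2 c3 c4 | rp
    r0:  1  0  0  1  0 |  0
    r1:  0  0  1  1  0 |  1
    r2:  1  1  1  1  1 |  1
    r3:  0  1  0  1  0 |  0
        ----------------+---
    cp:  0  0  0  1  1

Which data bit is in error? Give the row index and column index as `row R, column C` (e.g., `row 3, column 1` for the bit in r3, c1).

Recompute each row's even parity and compare to rp:
  r0: data parity 0, sent rp 0 → ok
  r1: data parity 0, sent rp 1 → mismatch
  r2: data parity 1, sent rp 1 → ok
  r3: data parity 0, sent rp 0 → ok
Recompute each column's even parity and compare to cp:
  c0: data parity 0, sent cp 0 → ok
  c1: data parity 0, sent cp 0 → ok
  c2: data parity 0, sent cp 0 → ok
  c3: data parity 0, sent cp 1 → mismatch
  c4: data parity 1, sent cp 1 → ok
Exactly one row (r1) and one column (c3) fail → the flipped bit is at their intersection.

row 1, column 3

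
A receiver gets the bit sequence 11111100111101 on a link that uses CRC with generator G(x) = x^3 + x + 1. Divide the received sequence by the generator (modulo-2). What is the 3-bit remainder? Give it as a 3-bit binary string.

Modulo-2 division of 11111100111101 by 1011:
  pos 0: 1111 XOR 1011 = 0100
  pos 1: 1001 XOR 1011 = 0010
  pos 3: 1010 XOR 1011 = 0001
  pos 6: 1011 XOR 1011 = 0000
  pos 10: 1101 XOR 1011 = 0110
Remainder = 110 (nonzero — an error is detected).

110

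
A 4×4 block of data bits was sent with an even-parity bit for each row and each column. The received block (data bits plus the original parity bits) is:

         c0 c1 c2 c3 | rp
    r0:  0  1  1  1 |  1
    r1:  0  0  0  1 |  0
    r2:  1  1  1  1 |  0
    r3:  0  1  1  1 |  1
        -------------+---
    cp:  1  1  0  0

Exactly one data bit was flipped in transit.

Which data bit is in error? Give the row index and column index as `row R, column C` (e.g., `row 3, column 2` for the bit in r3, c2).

Recompute each row's even parity and compare to rp:
  r0: data parity 1, sent rp 1 → ok
  r1: data parity 1, sent rp 0 → mismatch
  r2: data parity 0, sent rp 0 → ok
  r3: data parity 1, sent rp 1 → ok
Recompute each column's even parity and compare to cp:
  c0: data parity 1, sent cp 1 → ok
  c1: data parity 1, sent cp 1 → ok
  c2: data parity 1, sent cp 0 → mismatch
  c3: data parity 0, sent cp 0 → ok
Exactly one row (r1) and one column (c2) fail → the flipped bit is at their intersection.

row 1, column 2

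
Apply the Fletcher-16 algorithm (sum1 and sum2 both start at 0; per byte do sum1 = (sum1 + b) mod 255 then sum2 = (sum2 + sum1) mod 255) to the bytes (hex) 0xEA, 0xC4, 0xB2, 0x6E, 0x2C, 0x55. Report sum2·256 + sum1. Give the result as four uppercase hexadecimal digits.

1D52

Running sums (mod 255):
  after byte 0 (0xEA): sum1=234, sum2=234
  after byte 1 (0xC4): sum1=175, sum2=154
  after byte 2 (0xB2): sum1=98, sum2=252
  after byte 3 (0x6E): sum1=208, sum2=205
  after byte 4 (0x2C): sum1=252, sum2=202
  after byte 5 (0x55): sum1=82, sum2=29
Checksum = sum2·256 + sum1 = 29·256 + 82 = 7506 = 0x1D52.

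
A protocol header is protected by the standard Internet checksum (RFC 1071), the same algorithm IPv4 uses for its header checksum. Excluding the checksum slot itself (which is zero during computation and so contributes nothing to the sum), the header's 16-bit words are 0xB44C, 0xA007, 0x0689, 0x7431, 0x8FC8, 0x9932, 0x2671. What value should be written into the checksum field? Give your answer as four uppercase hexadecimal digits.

One's-complement addition (fold any carry out of bit 15 back into bit 0):
  0xB44C + 0xA007 = 0x15453 → wrap carry → 0x5454
  0x5454 + 0x0689 = 0x05ADD
  0x5ADD + 0x7431 = 0x0CF0E
  0xCF0E + 0x8FC8 = 0x15ED6 → wrap carry → 0x5ED7
  0x5ED7 + 0x9932 = 0x0F809
  0xF809 + 0x2671 = 0x11E7A → wrap carry → 0x1E7B
One's-complement sum = 0x1E7B.
Checksum = ~0x1E7B & 0xFFFF = 0xE184.

E184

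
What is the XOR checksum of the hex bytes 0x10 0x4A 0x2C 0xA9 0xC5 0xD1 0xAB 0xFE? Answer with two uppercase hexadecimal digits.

9E

XOR the bytes together:
  start with 0x10
  0x10 ⊕ 0x4A = 0x5A
  0x5A ⊕ 0x2C = 0x76
  0x76 ⊕ 0xA9 = 0xDF
  0xDF ⊕ 0xC5 = 0x1A
  0x1A ⊕ 0xD1 = 0xCB
  0xCB ⊕ 0xAB = 0x60
  0x60 ⊕ 0xFE = 0x9E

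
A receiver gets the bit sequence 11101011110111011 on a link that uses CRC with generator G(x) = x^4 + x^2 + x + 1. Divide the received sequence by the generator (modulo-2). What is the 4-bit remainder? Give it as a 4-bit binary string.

0100

Modulo-2 division of 11101011110111011 by 10111:
  pos 0: 11101 XOR 10111 = 01010
  pos 1: 10100 XOR 10111 = 00011
  pos 4: 11111 XOR 10111 = 01000
  pos 5: 10001 XOR 10111 = 00110
  pos 7: 11001 XOR 10111 = 01110
  pos 8: 11101 XOR 10111 = 01010
  pos 9: 10101 XOR 10111 = 00010
  pos 12: 10011 XOR 10111 = 00100
Remainder = 0100 (nonzero — an error is detected).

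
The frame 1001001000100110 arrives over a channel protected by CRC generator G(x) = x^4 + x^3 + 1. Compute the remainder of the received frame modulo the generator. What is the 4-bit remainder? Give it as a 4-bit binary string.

1010

Modulo-2 division of 1001001000100110 by 11001:
  pos 0: 10010 XOR 11001 = 01011
  pos 1: 10110 XOR 11001 = 01111
  pos 2: 11111 XOR 11001 = 00110
  pos 4: 11000 XOR 11001 = 00001
  pos 8: 10100 XOR 11001 = 01101
  pos 9: 11011 XOR 11001 = 00010
Remainder = 1010 (nonzero — an error is detected).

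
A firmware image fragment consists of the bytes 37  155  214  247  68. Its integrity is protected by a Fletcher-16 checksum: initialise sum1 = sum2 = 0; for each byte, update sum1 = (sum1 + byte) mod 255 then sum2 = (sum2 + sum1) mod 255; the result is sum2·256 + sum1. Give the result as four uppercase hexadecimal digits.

Running sums (mod 255):
  after byte 0 (37): sum1=37, sum2=37
  after byte 1 (155): sum1=192, sum2=229
  after byte 2 (214): sum1=151, sum2=125
  after byte 3 (247): sum1=143, sum2=13
  after byte 4 (68): sum1=211, sum2=224
Checksum = sum2·256 + sum1 = 224·256 + 211 = 57555 = 0xE0D3.

E0D3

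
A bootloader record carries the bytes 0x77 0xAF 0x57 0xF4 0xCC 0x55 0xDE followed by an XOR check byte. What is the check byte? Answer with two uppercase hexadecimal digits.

XOR the bytes together:
  start with 0x77
  0x77 ⊕ 0xAF = 0xD8
  0xD8 ⊕ 0x57 = 0x8F
  0x8F ⊕ 0xF4 = 0x7B
  0x7B ⊕ 0xCC = 0xB7
  0xB7 ⊕ 0x55 = 0xE2
  0xE2 ⊕ 0xDE = 0x3C

3C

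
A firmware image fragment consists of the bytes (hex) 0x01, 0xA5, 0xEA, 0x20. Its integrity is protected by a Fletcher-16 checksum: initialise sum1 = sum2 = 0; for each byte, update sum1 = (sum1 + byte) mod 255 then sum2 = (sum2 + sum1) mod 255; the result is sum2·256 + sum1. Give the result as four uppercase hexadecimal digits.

Running sums (mod 255):
  after byte 0 (0x01): sum1=1, sum2=1
  after byte 1 (0xA5): sum1=166, sum2=167
  after byte 2 (0xEA): sum1=145, sum2=57
  after byte 3 (0x20): sum1=177, sum2=234
Checksum = sum2·256 + sum1 = 234·256 + 177 = 60081 = 0xEAB1.

EAB1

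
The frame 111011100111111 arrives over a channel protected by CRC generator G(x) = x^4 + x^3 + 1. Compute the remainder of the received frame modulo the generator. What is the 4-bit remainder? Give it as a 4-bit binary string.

Modulo-2 division of 111011100111111 by 11001:
  pos 0: 11101 XOR 11001 = 00100
  pos 2: 10011 XOR 11001 = 01010
  pos 3: 10100 XOR 11001 = 01101
  pos 4: 11010 XOR 11001 = 00011
  pos 7: 11111 XOR 11001 = 00110
  pos 9: 11011 XOR 11001 = 00010
Remainder = 0101 (nonzero — an error is detected).

0101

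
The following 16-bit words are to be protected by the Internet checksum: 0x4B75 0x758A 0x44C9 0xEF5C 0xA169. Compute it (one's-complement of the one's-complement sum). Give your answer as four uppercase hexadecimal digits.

One's-complement addition (fold any carry out of bit 15 back into bit 0):
  0x4B75 + 0x758A = 0x0C0FF
  0xC0FF + 0x44C9 = 0x105C8 → wrap carry → 0x05C9
  0x05C9 + 0xEF5C = 0x0F525
  0xF525 + 0xA169 = 0x1968E → wrap carry → 0x968F
One's-complement sum = 0x968F.
Checksum = ~0x968F & 0xFFFF = 0x6970.

6970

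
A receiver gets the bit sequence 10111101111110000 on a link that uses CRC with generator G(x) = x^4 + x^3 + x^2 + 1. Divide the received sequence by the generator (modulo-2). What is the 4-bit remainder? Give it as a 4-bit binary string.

0010

Modulo-2 division of 10111101111110000 by 11101:
  pos 0: 10111 XOR 11101 = 01010
  pos 1: 10101 XOR 11101 = 01000
  pos 2: 10000 XOR 11101 = 01101
  pos 3: 11011 XOR 11101 = 00110
  pos 5: 11011 XOR 11101 = 00110
  pos 7: 11011 XOR 11101 = 00110
  pos 9: 11010 XOR 11101 = 00111
  pos 11: 11100 XOR 11101 = 00001
Remainder = 0010 (nonzero — an error is detected).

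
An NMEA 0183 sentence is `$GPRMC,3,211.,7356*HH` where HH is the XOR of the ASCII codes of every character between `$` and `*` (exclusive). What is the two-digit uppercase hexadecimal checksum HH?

XOR the ASCII codes of the payload characters:
  'G' = 0x47 → acc = 0x47
  'P' = 0x50 → acc = 0x17
  'R' = 0x52 → acc = 0x45
  'M' = 0x4D → acc = 0x08
  'C' = 0x43 → acc = 0x4B
  ',' = 0x2C → acc = 0x67
  '3' = 0x33 → acc = 0x54
  ',' = 0x2C → acc = 0x78
  '2' = 0x32 → acc = 0x4A
  '1' = 0x31 → acc = 0x7B
  '1' = 0x31 → acc = 0x4A
  '.' = 0x2E → acc = 0x64
  ',' = 0x2C → acc = 0x48
  '7' = 0x37 → acc = 0x7F
  '3' = 0x33 → acc = 0x4C
  '5' = 0x35 → acc = 0x79
  '6' = 0x36 → acc = 0x4F
Checksum = 0x4F.

4F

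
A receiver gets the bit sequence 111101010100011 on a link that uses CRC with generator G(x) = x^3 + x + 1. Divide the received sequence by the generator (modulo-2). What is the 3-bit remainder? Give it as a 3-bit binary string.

100

Modulo-2 division of 111101010100011 by 1011:
  pos 0: 1111 XOR 1011 = 0100
  pos 1: 1000 XOR 1011 = 0011
  pos 3: 1110 XOR 1011 = 0101
  pos 4: 1011 XOR 1011 = 0000
  pos 9: 1000 XOR 1011 = 0011
  pos 11: 1111 XOR 1011 = 0100
Remainder = 100 (nonzero — an error is detected).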